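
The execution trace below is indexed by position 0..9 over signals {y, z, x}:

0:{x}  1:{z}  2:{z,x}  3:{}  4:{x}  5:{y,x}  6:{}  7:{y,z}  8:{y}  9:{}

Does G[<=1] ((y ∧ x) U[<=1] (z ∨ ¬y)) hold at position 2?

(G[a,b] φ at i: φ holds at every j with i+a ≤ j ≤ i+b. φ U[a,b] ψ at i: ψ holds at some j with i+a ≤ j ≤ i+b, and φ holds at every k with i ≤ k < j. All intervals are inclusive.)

Holds

Check ((y ∧ x) U[<=1] (z ∨ ¬y)) at every j in [2,3]:
  j=2: holds
  j=3: holds
All positions satisfy it → formula holds.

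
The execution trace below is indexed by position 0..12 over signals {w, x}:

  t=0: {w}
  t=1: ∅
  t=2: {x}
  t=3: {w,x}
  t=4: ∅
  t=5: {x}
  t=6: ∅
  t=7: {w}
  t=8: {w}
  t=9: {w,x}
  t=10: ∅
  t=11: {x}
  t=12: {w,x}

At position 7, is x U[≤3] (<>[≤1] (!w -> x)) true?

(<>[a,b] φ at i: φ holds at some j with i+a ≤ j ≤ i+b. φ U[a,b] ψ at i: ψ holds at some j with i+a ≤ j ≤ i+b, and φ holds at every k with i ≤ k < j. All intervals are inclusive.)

Need some j in [7,10] with <>[≤1] (!w -> x), and x at every k in [7,j-1].
  j=7: <>[≤1] (!w -> x) holds; no prefix to check → satisfied.

Holds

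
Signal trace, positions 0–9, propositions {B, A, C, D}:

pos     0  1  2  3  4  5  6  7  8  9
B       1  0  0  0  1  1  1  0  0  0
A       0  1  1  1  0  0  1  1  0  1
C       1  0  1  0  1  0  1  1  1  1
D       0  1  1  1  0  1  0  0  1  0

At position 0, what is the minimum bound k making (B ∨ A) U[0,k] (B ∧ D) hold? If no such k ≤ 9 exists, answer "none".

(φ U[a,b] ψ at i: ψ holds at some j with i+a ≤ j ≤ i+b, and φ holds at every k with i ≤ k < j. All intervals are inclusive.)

5

Need earliest j ≥ 0 with (B ∧ D), and (B ∨ A) at every k in [0,j-1].
  j=0: rhs fails.
  j=1: rhs fails.
  j=2: rhs fails.
  j=3: rhs fails.
  j=4: rhs fails.
  j=5: rhs holds; lhs holds on [0,4]. k = 5.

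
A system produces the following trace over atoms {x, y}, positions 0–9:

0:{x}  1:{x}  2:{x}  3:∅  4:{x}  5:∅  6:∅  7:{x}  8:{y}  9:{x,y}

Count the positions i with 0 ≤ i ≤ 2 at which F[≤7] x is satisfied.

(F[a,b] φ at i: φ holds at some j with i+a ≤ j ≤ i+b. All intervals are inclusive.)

Evaluate at each i in [0,2]:
  i=0: ✓ (witness j=0)
  i=1: ✓ (witness j=1)
  i=2: ✓ (witness j=2)
Positions where it holds: {0, 1, 2} → 3.

3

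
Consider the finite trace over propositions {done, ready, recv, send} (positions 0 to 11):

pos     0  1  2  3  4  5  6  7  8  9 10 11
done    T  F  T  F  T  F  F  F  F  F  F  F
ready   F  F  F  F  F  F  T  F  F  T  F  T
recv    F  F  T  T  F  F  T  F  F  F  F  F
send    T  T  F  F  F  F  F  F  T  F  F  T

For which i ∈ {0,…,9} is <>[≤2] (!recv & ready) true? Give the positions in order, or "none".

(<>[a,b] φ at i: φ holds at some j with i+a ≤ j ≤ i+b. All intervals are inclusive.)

Evaluate at each i in [0,9]:
  i=0: ✗ (none in [0,2])
  i=1: ✗ (none in [1,3])
  i=2: ✗ (none in [2,4])
  i=3: ✗ (none in [3,5])
  i=4: ✗ (none in [4,6])
  i=5: ✗ (none in [5,7])
  i=6: ✗ (none in [6,8])
  i=7: ✓ (witness j=9)
  i=8: ✓ (witness j=9)
  i=9: ✓ (witness j=9)

7, 8, 9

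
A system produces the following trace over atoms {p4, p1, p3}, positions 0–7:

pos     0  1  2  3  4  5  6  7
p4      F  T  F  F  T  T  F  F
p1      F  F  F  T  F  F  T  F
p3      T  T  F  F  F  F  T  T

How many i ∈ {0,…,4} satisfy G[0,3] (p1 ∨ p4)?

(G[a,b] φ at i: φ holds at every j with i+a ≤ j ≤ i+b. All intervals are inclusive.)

Evaluate at each i in [0,4]:
  i=0: ✗ (fails at j=0)
  i=1: ✗ (fails at j=2)
  i=2: ✗ (fails at j=2)
  i=3: ✓ (all of [3,6])
  i=4: ✗ (fails at j=7)
Positions where it holds: {3} → 1.

1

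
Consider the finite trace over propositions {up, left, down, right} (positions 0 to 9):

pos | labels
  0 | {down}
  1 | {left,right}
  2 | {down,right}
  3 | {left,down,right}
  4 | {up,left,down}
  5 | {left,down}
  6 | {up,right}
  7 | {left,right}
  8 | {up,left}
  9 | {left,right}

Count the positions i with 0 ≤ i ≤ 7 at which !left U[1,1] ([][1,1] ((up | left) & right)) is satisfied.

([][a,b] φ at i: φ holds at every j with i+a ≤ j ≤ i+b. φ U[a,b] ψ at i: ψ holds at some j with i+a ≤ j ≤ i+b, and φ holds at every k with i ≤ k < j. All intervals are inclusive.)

Evaluate at each i in [0,7]:
  i=0: ✗ (no rhs in [1,1])
  i=1: ✗ (lhs fails at k=1 before rhs at j=2)
  i=2: ✗ (no rhs in [3,3])
  i=3: ✗ (no rhs in [4,4])
  i=4: ✗ (lhs fails at k=4 before rhs at j=5)
  i=5: ✗ (lhs fails at k=5 before rhs at j=6)
  i=6: ✗ (no rhs in [7,7])
  i=7: ✗ (lhs fails at k=7 before rhs at j=8)
Positions where it holds: {} → 0.

0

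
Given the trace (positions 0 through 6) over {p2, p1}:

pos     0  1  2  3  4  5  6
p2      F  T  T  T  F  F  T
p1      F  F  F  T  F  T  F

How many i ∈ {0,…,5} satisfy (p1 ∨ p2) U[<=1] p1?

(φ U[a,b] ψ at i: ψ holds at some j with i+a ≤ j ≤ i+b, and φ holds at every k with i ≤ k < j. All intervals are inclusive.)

3

Evaluate at each i in [0,5]:
  i=0: ✗ (no rhs in [0,1])
  i=1: ✗ (no rhs in [1,2])
  i=2: ✓ (rhs at j=3; lhs holds on [2,2])
  i=3: ✓ (rhs at j=3)
  i=4: ✗ (lhs fails at k=4 before rhs at j=5)
  i=5: ✓ (rhs at j=5)
Positions where it holds: {2, 3, 5} → 3.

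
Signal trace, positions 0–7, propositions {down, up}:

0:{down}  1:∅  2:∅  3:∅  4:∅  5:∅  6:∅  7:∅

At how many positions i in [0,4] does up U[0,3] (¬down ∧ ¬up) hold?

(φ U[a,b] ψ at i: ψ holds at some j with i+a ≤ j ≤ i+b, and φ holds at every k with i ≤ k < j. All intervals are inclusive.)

4

Evaluate at each i in [0,4]:
  i=0: ✗ (lhs fails at k=0 before rhs at j=1)
  i=1: ✓ (rhs at j=1)
  i=2: ✓ (rhs at j=2)
  i=3: ✓ (rhs at j=3)
  i=4: ✓ (rhs at j=4)
Positions where it holds: {1, 2, 3, 4} → 4.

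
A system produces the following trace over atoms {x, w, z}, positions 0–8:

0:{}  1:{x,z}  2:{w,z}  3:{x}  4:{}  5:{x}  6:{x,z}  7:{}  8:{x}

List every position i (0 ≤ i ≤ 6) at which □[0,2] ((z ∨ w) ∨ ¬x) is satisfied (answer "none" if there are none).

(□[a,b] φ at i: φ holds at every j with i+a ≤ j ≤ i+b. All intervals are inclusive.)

0

Evaluate at each i in [0,6]:
  i=0: ✓ (all of [0,2])
  i=1: ✗ (fails at j=3)
  i=2: ✗ (fails at j=3)
  i=3: ✗ (fails at j=3)
  i=4: ✗ (fails at j=5)
  i=5: ✗ (fails at j=5)
  i=6: ✗ (fails at j=8)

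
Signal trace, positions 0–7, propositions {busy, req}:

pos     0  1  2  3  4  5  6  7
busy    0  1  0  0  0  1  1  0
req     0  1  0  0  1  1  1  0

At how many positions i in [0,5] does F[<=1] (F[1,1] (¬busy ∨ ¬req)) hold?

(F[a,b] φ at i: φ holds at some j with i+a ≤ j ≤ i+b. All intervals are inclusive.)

5

Evaluate at each i in [0,5]:
  i=0: ✓ (witness j=1)
  i=1: ✓ (witness j=1)
  i=2: ✓ (witness j=2)
  i=3: ✓ (witness j=3)
  i=4: ✗ (none in [4,5])
  i=5: ✓ (witness j=6)
Positions where it holds: {0, 1, 2, 3, 5} → 5.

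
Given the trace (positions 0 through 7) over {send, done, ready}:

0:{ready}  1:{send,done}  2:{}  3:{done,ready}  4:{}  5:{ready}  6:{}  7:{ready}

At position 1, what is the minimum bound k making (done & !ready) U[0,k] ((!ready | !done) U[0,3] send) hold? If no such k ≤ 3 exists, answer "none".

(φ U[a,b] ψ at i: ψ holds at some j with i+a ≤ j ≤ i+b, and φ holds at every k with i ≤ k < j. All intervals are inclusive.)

0

Need earliest j ≥ 1 with ((!ready | !done) U[0,3] send), and (done & !ready) at every k in [1,j-1].
  j=1: rhs holds (empty prefix). k = 0.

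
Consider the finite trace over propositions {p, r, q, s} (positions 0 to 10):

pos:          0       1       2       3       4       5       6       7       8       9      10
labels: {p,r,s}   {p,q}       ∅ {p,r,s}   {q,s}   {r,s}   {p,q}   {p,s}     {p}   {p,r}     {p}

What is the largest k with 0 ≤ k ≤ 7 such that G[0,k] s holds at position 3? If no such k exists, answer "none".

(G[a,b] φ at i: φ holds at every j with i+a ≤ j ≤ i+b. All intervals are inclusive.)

2

s must hold from j=3 onward; find where it first fails.
  j=3: holds
  j=4: holds
  j=5: holds
  j=6: fails
Holds on [3,5], so largest k = 2.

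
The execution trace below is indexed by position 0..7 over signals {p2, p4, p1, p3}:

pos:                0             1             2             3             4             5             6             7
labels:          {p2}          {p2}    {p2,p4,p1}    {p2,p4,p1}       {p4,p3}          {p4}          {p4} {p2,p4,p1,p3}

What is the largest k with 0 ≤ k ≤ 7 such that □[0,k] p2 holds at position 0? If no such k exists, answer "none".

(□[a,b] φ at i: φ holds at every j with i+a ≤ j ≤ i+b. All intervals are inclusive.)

3

p2 must hold from j=0 onward; find where it first fails.
  j=0: holds
  j=1: holds
  j=2: holds
  j=3: holds
  j=4: fails
Holds on [0,3], so largest k = 3.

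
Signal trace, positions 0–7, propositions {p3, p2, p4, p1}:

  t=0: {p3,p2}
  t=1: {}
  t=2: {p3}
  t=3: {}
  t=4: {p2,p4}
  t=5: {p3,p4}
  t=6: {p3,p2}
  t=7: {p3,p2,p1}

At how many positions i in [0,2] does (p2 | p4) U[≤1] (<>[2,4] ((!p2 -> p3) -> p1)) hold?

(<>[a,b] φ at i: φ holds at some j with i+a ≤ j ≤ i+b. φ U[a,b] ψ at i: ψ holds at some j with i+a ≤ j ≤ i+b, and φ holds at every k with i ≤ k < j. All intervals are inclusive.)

2

Evaluate at each i in [0,2]:
  i=0: ✓ (rhs at j=0)
  i=1: ✓ (rhs at j=1)
  i=2: ✗ (lhs fails at k=2 before rhs at j=3)
Positions where it holds: {0, 1} → 2.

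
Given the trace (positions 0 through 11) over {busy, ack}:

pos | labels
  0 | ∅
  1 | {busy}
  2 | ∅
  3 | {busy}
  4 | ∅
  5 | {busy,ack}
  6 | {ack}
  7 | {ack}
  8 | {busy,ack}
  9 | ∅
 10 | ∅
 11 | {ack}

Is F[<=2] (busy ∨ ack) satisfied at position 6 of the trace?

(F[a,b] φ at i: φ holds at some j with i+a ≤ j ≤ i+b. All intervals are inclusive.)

Check (busy ∨ ack) at each j in [6,8]:
  j=6: true
  j=7: true
  j=8: true
Found at j=6 → formula holds.

Yes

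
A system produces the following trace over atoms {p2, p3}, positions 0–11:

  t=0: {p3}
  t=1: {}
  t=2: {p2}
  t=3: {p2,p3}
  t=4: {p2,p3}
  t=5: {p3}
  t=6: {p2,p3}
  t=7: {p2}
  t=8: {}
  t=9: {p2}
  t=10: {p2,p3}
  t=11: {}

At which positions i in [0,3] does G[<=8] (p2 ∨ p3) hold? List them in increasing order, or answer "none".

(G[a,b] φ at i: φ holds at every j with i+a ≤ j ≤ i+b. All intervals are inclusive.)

Evaluate at each i in [0,3]:
  i=0: ✗ (fails at j=1)
  i=1: ✗ (fails at j=1)
  i=2: ✗ (fails at j=8)
  i=3: ✗ (fails at j=8)

none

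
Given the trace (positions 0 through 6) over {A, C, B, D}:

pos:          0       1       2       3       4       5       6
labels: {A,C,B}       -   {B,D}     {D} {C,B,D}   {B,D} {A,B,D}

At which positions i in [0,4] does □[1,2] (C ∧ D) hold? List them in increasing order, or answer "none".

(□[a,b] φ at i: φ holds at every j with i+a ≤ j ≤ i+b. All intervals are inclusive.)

none

Evaluate at each i in [0,4]:
  i=0: ✗ (fails at j=1)
  i=1: ✗ (fails at j=2)
  i=2: ✗ (fails at j=3)
  i=3: ✗ (fails at j=5)
  i=4: ✗ (fails at j=5)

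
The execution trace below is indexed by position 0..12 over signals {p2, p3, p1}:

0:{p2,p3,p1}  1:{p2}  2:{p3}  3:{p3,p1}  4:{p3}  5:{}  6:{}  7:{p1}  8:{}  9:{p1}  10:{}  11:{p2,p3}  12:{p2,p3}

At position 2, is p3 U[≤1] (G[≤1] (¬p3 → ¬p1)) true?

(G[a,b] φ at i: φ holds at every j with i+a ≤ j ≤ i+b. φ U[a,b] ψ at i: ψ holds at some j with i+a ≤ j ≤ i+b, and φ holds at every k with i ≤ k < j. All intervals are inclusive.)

Yes

Need some j in [2,3] with G[≤1] (¬p3 → ¬p1), and p3 at every k in [2,j-1].
  j=2: G[≤1] (¬p3 → ¬p1) holds; no prefix to check → satisfied.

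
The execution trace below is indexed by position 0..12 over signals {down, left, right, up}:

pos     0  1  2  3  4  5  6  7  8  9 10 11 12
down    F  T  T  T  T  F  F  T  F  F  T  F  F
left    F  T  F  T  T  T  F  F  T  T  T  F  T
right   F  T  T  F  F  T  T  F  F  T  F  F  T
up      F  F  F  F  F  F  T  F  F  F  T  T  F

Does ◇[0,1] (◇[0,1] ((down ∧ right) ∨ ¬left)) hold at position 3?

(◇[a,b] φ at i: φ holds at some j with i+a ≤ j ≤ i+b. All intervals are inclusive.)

Check ◇[0,1] ((down ∧ right) ∨ ¬left) at each j in [3,4]:
  j=3: fails (none in [3,4])
  j=4: fails (none in [4,5])
No position in the window satisfies it → formula fails.

Does not hold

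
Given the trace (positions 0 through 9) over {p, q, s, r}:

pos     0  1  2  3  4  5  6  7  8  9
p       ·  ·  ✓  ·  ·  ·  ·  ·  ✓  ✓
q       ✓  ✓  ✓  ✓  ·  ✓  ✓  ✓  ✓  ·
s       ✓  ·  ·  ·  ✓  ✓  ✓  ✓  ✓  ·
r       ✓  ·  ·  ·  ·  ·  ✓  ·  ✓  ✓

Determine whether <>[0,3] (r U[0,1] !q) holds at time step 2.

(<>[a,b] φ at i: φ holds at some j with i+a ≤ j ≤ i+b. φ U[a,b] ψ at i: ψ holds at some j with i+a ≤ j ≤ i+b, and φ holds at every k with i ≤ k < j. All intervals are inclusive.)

Yes

Check (r U[0,1] !q) at each j in [2,5]:
  j=2: fails
  j=3: fails
  j=4: holds
  j=5: fails
Found at j=4 → formula holds.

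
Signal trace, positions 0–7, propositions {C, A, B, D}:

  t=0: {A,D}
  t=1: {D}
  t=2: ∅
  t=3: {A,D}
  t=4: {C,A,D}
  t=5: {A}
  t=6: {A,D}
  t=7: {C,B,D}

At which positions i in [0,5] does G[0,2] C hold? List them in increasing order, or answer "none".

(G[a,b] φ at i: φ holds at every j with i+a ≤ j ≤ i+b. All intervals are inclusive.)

none

Evaluate at each i in [0,5]:
  i=0: ✗ (fails at j=0)
  i=1: ✗ (fails at j=1)
  i=2: ✗ (fails at j=2)
  i=3: ✗ (fails at j=3)
  i=4: ✗ (fails at j=5)
  i=5: ✗ (fails at j=5)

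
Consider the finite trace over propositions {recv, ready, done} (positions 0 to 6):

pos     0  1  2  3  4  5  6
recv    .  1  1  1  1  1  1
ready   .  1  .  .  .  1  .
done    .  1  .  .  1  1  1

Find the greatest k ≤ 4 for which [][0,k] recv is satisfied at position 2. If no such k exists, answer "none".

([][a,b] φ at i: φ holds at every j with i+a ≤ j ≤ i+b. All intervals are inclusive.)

4

recv must hold from j=2 onward; find where it first fails.
  j=2: holds
  j=3: holds
  j=4: holds
  j=5: holds
  j=6: holds
Holds through j=6; largest k = 4.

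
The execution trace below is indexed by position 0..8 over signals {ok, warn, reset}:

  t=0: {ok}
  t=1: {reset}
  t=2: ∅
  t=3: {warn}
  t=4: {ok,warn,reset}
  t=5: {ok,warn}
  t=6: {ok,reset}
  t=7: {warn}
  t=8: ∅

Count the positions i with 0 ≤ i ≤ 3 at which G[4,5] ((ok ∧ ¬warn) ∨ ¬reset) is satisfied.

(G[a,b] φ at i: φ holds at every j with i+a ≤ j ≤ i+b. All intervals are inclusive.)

3

Evaluate at each i in [0,3]:
  i=0: ✗ (fails at j=4)
  i=1: ✓ (all of [5,6])
  i=2: ✓ (all of [6,7])
  i=3: ✓ (all of [7,8])
Positions where it holds: {1, 2, 3} → 3.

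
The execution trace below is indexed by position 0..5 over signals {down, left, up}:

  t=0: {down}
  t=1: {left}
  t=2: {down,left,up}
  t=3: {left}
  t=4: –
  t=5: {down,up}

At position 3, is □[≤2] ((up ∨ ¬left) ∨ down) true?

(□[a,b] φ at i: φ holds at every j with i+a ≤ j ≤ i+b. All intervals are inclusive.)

Check ((up ∨ ¬left) ∨ down) at every j in [3,5]:
  j=3: false
  j=4: true
  j=5: true
Fails at j=3 → formula fails.

No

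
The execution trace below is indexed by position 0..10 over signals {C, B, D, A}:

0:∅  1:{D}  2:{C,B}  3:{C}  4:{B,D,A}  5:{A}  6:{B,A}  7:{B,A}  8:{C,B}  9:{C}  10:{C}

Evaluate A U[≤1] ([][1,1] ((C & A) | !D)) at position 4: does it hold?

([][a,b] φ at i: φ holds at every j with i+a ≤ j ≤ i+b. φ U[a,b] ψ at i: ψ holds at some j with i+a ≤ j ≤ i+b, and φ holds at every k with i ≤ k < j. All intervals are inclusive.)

Holds

Need some j in [4,5] with [][1,1] ((C & A) | !D), and A at every k in [4,j-1].
  j=4: [][1,1] ((C & A) | !D) holds; no prefix to check → satisfied.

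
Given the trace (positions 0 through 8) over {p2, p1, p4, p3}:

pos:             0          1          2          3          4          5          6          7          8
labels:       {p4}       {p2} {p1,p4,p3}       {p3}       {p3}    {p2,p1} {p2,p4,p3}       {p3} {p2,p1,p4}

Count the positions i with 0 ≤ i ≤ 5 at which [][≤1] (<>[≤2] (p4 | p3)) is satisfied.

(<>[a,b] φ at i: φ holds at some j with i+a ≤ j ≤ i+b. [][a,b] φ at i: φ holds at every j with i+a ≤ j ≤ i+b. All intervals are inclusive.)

6

Evaluate at each i in [0,5]:
  i=0: ✓ (all of [0,1])
  i=1: ✓ (all of [1,2])
  i=2: ✓ (all of [2,3])
  i=3: ✓ (all of [3,4])
  i=4: ✓ (all of [4,5])
  i=5: ✓ (all of [5,6])
Positions where it holds: {0, 1, 2, 3, 4, 5} → 6.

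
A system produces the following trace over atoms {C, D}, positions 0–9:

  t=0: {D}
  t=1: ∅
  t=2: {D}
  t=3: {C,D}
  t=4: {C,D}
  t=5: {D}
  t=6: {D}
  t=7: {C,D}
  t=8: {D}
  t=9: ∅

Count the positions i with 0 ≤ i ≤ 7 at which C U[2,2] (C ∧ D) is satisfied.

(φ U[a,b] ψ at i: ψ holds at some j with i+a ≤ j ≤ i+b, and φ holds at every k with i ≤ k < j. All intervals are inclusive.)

Evaluate at each i in [0,7]:
  i=0: ✗ (no rhs in [2,2])
  i=1: ✗ (lhs fails at k=1 before rhs at j=3)
  i=2: ✗ (lhs fails at k=2 before rhs at j=4)
  i=3: ✗ (no rhs in [5,5])
  i=4: ✗ (no rhs in [6,6])
  i=5: ✗ (lhs fails at k=5 before rhs at j=7)
  i=6: ✗ (no rhs in [8,8])
  i=7: ✗ (no rhs in [9,9])
Positions where it holds: {} → 0.

0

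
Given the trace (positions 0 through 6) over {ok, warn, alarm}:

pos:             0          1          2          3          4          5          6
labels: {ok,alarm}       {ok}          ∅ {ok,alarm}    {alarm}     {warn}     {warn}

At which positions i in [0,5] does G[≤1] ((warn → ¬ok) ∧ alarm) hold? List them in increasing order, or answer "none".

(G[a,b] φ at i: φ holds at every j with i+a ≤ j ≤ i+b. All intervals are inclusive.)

3

Evaluate at each i in [0,5]:
  i=0: ✗ (fails at j=1)
  i=1: ✗ (fails at j=1)
  i=2: ✗ (fails at j=2)
  i=3: ✓ (all of [3,4])
  i=4: ✗ (fails at j=5)
  i=5: ✗ (fails at j=5)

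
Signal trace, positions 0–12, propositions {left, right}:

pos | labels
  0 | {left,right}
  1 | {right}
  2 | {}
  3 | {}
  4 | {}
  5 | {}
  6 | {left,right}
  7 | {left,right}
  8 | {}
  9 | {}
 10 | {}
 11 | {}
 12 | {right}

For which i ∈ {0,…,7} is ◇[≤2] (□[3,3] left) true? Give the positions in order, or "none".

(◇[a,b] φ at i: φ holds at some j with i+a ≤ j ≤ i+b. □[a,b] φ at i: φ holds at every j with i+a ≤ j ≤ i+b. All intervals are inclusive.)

Evaluate at each i in [0,7]:
  i=0: ✗ (none in [0,2])
  i=1: ✓ (witness j=3)
  i=2: ✓ (witness j=3)
  i=3: ✓ (witness j=3)
  i=4: ✓ (witness j=4)
  i=5: ✗ (none in [5,7])
  i=6: ✗ (none in [6,8])
  i=7: ✗ (none in [7,9])

1, 2, 3, 4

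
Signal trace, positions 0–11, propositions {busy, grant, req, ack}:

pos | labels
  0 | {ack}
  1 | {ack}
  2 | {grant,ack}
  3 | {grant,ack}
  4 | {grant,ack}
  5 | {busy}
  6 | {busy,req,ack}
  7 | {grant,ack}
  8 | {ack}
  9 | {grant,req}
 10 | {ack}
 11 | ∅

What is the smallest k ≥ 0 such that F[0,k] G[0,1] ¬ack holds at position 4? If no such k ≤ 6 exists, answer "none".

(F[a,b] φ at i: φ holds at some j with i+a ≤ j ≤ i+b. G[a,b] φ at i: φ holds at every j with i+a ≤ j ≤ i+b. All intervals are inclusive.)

Scan j = 4,5,… for G[0,1] ¬ack:
  j=4: fails
  j=5: fails
  j=6: fails
  j=7: fails
  j=8: fails
  j=9: fails
  j=10: fails
No j in [4,10] satisfies it → none.

none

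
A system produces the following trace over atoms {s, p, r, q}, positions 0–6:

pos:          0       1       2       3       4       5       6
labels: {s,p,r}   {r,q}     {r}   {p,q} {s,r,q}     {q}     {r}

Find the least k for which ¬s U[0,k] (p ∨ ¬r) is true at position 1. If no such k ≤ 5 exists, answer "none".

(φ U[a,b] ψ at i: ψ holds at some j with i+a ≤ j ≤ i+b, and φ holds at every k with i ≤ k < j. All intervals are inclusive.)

2

Need earliest j ≥ 1 with (p ∨ ¬r), and ¬s at every k in [1,j-1].
  j=1: rhs fails.
  j=2: rhs fails.
  j=3: rhs holds; lhs holds on [1,2]. k = 2.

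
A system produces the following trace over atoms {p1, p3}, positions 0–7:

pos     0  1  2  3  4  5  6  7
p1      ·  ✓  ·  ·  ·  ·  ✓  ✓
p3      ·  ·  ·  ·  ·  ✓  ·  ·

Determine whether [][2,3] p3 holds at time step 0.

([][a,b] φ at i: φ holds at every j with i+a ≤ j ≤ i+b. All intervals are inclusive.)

No

Check p3 at every j in [2,3]:
  j=2: false
  j=3: false
Fails at j=2 → formula fails.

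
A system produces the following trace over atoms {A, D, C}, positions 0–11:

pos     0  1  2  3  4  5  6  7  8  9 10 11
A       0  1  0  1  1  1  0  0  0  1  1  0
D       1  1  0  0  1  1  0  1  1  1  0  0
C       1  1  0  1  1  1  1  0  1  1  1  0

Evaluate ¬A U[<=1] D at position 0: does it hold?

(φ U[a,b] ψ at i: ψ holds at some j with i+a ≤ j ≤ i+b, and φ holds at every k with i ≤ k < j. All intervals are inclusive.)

Holds

Need some j in [0,1] with D, and ¬A at every k in [0,j-1].
  j=0: D holds; no prefix to check → satisfied.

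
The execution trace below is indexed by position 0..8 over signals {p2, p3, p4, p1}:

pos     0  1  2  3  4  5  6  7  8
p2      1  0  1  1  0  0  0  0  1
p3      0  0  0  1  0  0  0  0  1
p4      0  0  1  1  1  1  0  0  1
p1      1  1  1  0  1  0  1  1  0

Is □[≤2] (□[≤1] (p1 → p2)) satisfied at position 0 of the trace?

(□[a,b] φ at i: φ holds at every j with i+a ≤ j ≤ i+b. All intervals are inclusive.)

Check □[≤1] (p1 → p2) at every j in [0,2]:
  j=0: fails at 1
  j=1: fails at 1
  j=2: holds on [2,3]
Fails at j=0 → formula fails.

Does not hold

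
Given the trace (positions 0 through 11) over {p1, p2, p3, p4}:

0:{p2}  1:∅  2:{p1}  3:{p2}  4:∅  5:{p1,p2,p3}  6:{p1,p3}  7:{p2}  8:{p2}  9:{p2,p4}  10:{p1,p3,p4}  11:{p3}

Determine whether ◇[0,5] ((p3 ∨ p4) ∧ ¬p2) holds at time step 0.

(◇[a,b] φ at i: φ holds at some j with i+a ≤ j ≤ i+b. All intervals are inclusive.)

Does not hold

Check ((p3 ∨ p4) ∧ ¬p2) at each j in [0,5]:
  j=0: false
  j=1: false
  j=2: false
  j=3: false
  j=4: false
  j=5: false
No position in the window satisfies it → formula fails.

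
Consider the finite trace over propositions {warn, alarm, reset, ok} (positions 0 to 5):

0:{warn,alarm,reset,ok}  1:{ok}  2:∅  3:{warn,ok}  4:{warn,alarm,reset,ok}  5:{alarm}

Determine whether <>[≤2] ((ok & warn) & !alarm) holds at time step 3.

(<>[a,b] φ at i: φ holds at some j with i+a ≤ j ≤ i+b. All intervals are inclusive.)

Yes

Check ((ok & warn) & !alarm) at each j in [3,5]:
  j=3: true
  j=4: false
  j=5: false
Found at j=3 → formula holds.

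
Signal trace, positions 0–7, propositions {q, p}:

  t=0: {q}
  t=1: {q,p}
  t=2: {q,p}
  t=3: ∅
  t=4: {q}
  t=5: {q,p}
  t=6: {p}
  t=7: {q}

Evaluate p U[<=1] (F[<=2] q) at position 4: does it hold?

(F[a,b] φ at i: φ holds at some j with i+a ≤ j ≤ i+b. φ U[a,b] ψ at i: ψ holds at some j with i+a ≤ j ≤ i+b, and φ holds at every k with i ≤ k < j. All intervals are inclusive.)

Yes

Need some j in [4,5] with F[<=2] q, and p at every k in [4,j-1].
  j=4: F[<=2] q holds; no prefix to check → satisfied.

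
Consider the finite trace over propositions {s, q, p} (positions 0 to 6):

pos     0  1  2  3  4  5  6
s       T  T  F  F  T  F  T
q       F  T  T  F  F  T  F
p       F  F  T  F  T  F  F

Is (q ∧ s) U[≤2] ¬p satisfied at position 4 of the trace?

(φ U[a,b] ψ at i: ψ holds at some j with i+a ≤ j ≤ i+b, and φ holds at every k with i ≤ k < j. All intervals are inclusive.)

False

Need some j in [4,6] with ¬p, and (q ∧ s) at every k in [4,j-1].
  j=4: ¬p false.
  j=5: ¬p holds, but (q ∧ s) fails at k=4 → not this j.
  j=6: ¬p holds, but (q ∧ s) fails at k=4 → not this j.
No j in the window works → until fails.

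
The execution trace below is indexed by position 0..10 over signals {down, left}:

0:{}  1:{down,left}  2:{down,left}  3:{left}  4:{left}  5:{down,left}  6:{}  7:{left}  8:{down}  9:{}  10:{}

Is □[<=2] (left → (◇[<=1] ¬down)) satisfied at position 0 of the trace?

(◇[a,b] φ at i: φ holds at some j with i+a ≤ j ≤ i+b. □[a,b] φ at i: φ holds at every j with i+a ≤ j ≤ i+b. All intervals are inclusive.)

False

Check (left → (◇[<=1] ¬down)) at every j in [0,2]:
  j=0: antecedent false → ✓
  j=1: antecedent true; consequent fails (none in [1,2]) → ✗
  j=2: antecedent true; consequent holds (witness at 3) → ✓
Fails at j=1 → formula fails.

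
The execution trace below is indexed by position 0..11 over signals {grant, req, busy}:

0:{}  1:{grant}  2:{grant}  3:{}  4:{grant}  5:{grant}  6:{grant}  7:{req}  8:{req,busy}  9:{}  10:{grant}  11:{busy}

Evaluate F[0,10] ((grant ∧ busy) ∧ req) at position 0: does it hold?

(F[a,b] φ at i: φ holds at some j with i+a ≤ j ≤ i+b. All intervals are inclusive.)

Check ((grant ∧ busy) ∧ req) at each j in [0,10]:
  j=0: false
  j=1: false
  j=2: false
  j=3: false
  j=4: false
  j=5: false
  j=6: false
  j=7: false
  j=8: false
  j=9: false
  j=10: false
No position in the window satisfies it → formula fails.

Does not hold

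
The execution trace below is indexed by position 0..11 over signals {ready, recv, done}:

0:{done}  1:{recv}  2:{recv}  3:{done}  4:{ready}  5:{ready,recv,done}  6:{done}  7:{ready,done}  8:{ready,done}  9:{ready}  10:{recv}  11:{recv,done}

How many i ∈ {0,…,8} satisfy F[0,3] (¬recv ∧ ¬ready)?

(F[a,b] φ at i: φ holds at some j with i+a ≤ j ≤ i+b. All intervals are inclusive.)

7

Evaluate at each i in [0,8]:
  i=0: ✓ (witness j=0)
  i=1: ✓ (witness j=3)
  i=2: ✓ (witness j=3)
  i=3: ✓ (witness j=3)
  i=4: ✓ (witness j=6)
  i=5: ✓ (witness j=6)
  i=6: ✓ (witness j=6)
  i=7: ✗ (none in [7,10])
  i=8: ✗ (none in [8,11])
Positions where it holds: {0, 1, 2, 3, 4, 5, 6} → 7.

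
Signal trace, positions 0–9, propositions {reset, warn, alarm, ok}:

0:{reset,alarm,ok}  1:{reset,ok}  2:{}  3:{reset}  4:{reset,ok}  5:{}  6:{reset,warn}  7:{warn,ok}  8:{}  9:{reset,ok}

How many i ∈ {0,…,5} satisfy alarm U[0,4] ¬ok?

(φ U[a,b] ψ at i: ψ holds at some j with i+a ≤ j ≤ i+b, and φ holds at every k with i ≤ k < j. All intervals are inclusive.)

3

Evaluate at each i in [0,5]:
  i=0: ✗ (lhs fails at k=1 before rhs at j=2)
  i=1: ✗ (lhs fails at k=1 before rhs at j=2)
  i=2: ✓ (rhs at j=2)
  i=3: ✓ (rhs at j=3)
  i=4: ✗ (lhs fails at k=4 before rhs at j=5)
  i=5: ✓ (rhs at j=5)
Positions where it holds: {2, 3, 5} → 3.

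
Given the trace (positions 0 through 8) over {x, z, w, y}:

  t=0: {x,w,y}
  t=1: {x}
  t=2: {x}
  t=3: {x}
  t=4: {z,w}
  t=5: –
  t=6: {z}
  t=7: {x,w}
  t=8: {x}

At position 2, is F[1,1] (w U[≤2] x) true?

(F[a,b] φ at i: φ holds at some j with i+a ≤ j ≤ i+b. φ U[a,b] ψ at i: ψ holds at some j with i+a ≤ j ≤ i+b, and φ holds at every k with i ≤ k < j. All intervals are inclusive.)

Holds

Check (w U[≤2] x) at each j in [3,3]:
  j=3: holds
Found at j=3 → formula holds.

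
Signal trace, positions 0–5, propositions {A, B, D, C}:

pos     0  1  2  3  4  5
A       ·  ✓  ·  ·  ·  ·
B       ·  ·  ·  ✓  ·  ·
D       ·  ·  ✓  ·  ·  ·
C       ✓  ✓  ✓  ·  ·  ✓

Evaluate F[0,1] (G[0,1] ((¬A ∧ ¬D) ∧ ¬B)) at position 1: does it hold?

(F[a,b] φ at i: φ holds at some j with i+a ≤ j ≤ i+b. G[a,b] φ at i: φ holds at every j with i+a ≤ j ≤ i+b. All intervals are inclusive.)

Check G[0,1] ((¬A ∧ ¬D) ∧ ¬B) at each j in [1,2]:
  j=1: fails at 1
  j=2: fails at 2
No position in the window satisfies it → formula fails.

No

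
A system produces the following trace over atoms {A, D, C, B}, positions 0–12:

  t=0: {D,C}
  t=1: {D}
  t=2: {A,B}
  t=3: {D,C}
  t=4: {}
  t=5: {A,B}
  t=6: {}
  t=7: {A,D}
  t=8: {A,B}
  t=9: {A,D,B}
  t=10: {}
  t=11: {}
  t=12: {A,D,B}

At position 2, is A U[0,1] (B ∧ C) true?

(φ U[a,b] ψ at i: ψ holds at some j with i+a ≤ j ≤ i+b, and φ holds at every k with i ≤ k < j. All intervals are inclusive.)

Does not hold

Need some j in [2,3] with (B ∧ C), and A at every k in [2,j-1].
  j=2: (B ∧ C) false.
  j=3: (B ∧ C) false.
No j in the window works → until fails.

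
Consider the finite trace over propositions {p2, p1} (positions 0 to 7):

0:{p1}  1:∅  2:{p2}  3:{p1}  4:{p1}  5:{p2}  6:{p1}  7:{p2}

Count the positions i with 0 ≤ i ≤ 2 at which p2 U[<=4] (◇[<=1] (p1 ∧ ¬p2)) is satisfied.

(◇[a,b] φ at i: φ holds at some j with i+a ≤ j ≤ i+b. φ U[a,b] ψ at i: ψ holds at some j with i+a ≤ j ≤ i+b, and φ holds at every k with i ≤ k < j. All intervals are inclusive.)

2

Evaluate at each i in [0,2]:
  i=0: ✓ (rhs at j=0)
  i=1: ✗ (lhs fails at k=1 before rhs at j=2)
  i=2: ✓ (rhs at j=2)
Positions where it holds: {0, 2} → 2.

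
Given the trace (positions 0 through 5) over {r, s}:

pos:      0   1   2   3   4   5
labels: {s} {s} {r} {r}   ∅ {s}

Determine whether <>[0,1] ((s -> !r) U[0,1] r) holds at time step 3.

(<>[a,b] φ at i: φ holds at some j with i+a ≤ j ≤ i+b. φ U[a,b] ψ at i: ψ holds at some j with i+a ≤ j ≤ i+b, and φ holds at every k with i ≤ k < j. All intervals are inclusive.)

True

Check ((s -> !r) U[0,1] r) at each j in [3,4]:
  j=3: holds
  j=4: fails
Found at j=3 → formula holds.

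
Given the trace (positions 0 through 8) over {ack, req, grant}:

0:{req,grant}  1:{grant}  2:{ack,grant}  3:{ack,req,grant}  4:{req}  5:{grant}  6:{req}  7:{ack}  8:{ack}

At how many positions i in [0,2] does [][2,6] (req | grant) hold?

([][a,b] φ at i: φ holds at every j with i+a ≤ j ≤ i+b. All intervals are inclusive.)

1

Evaluate at each i in [0,2]:
  i=0: ✓ (all of [2,6])
  i=1: ✗ (fails at j=7)
  i=2: ✗ (fails at j=7)
Positions where it holds: {0} → 1.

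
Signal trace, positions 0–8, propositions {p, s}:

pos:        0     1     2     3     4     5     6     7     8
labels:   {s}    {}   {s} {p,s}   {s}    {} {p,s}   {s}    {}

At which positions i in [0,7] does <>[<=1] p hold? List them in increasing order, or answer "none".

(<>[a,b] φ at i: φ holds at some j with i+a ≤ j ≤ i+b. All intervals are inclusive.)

Evaluate at each i in [0,7]:
  i=0: ✗ (none in [0,1])
  i=1: ✗ (none in [1,2])
  i=2: ✓ (witness j=3)
  i=3: ✓ (witness j=3)
  i=4: ✗ (none in [4,5])
  i=5: ✓ (witness j=6)
  i=6: ✓ (witness j=6)
  i=7: ✗ (none in [7,8])

2, 3, 5, 6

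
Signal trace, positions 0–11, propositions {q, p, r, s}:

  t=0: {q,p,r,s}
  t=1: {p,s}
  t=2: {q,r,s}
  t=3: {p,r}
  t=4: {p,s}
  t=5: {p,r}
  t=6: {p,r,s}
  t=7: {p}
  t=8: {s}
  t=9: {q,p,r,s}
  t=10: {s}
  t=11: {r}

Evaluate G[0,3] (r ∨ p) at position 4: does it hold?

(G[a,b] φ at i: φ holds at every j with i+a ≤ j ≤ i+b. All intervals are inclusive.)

Check (r ∨ p) at every j in [4,7]:
  j=4: true
  j=5: true
  j=6: true
  j=7: true
All positions satisfy it → formula holds.

True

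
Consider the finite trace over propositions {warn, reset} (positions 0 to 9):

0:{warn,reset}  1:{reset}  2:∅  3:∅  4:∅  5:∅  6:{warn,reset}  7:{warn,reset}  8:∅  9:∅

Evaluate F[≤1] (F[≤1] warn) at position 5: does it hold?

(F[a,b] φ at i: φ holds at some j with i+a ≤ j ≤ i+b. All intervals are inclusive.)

Check F[≤1] warn at each j in [5,6]:
  j=5: holds (witness at 6)
  j=6: holds (witness at 6)
Found at j=5 → formula holds.

Holds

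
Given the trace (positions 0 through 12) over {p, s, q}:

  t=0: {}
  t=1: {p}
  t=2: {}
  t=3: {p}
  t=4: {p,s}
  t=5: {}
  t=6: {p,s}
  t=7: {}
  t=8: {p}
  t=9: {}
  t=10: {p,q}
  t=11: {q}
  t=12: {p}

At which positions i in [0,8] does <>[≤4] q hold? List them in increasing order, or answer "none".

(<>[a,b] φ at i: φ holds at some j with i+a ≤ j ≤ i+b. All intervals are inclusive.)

Evaluate at each i in [0,8]:
  i=0: ✗ (none in [0,4])
  i=1: ✗ (none in [1,5])
  i=2: ✗ (none in [2,6])
  i=3: ✗ (none in [3,7])
  i=4: ✗ (none in [4,8])
  i=5: ✗ (none in [5,9])
  i=6: ✓ (witness j=10)
  i=7: ✓ (witness j=10)
  i=8: ✓ (witness j=10)

6, 7, 8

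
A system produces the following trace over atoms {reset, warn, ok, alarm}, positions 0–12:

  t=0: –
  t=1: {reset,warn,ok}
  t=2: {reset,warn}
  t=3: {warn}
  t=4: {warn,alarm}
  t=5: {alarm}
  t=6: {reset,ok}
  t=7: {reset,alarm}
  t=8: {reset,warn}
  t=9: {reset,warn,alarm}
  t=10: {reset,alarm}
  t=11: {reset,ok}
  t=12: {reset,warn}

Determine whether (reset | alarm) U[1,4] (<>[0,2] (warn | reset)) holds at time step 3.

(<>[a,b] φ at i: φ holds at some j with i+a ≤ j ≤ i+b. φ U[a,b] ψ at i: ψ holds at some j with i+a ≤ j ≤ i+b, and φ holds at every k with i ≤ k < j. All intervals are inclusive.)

Need some j in [4,7] with <>[0,2] (warn | reset), and (reset | alarm) at every k in [3,j-1].
  j=4: <>[0,2] (warn | reset) holds, but (reset | alarm) fails at k=3 → not this j.
  j=5: <>[0,2] (warn | reset) holds, but (reset | alarm) fails at k=3 → not this j.
  j=6: <>[0,2] (warn | reset) holds, but (reset | alarm) fails at k=3 → not this j.
  j=7: <>[0,2] (warn | reset) holds, but (reset | alarm) fails at k=3 → not this j.
No j in the window works → until fails.

Does not hold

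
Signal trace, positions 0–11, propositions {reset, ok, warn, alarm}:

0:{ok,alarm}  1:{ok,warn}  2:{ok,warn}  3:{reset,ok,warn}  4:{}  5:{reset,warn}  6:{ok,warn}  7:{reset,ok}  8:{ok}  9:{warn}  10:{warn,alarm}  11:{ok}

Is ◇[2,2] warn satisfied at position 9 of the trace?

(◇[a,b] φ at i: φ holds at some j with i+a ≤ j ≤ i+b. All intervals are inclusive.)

Does not hold

Check warn at each j in [11,11]:
  j=11: false
No position in the window satisfies it → formula fails.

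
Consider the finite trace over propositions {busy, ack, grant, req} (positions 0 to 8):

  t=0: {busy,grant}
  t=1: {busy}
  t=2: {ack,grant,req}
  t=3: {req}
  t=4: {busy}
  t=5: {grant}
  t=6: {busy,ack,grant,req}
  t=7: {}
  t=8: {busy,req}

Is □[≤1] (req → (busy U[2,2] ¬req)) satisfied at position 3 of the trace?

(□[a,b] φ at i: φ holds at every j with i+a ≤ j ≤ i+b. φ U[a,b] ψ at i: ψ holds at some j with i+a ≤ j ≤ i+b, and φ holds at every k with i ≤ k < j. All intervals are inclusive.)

No

Check (req → (busy U[2,2] ¬req)) at every j in [3,4]:
  j=3: antecedent true; consequent fails → ✗
  j=4: antecedent false → ✓
Fails at j=3 → formula fails.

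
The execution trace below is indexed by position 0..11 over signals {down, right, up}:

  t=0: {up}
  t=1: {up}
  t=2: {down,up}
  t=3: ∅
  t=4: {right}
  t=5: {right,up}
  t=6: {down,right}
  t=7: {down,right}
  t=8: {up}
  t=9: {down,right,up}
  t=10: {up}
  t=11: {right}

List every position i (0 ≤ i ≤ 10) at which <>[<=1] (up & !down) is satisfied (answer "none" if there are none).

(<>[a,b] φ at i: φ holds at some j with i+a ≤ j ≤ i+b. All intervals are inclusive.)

0, 1, 4, 5, 7, 8, 9, 10

Evaluate at each i in [0,10]:
  i=0: ✓ (witness j=0)
  i=1: ✓ (witness j=1)
  i=2: ✗ (none in [2,3])
  i=3: ✗ (none in [3,4])
  i=4: ✓ (witness j=5)
  i=5: ✓ (witness j=5)
  i=6: ✗ (none in [6,7])
  i=7: ✓ (witness j=8)
  i=8: ✓ (witness j=8)
  i=9: ✓ (witness j=10)
  i=10: ✓ (witness j=10)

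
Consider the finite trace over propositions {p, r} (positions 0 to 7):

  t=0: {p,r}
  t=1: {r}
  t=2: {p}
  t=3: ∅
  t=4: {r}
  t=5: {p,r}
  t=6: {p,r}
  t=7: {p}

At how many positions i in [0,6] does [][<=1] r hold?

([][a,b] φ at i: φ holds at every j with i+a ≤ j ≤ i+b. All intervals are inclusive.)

3

Evaluate at each i in [0,6]:
  i=0: ✓ (all of [0,1])
  i=1: ✗ (fails at j=2)
  i=2: ✗ (fails at j=2)
  i=3: ✗ (fails at j=3)
  i=4: ✓ (all of [4,5])
  i=5: ✓ (all of [5,6])
  i=6: ✗ (fails at j=7)
Positions where it holds: {0, 4, 5} → 3.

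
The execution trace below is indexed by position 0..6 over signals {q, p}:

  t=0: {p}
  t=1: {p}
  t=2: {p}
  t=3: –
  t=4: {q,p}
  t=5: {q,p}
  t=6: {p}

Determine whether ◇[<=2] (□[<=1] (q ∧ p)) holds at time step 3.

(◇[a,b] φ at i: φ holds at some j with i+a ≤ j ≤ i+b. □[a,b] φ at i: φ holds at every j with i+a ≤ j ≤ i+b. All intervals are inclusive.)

Check □[<=1] (q ∧ p) at each j in [3,5]:
  j=3: fails at 3
  j=4: holds on [4,5]
  j=5: fails at 6
Found at j=4 → formula holds.

Holds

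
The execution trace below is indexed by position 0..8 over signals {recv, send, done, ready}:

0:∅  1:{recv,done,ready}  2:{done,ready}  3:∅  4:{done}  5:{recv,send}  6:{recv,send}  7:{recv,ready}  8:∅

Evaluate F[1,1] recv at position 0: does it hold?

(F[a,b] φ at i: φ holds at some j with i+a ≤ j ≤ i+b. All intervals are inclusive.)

Holds

Check recv at each j in [1,1]:
  j=1: true
Found at j=1 → formula holds.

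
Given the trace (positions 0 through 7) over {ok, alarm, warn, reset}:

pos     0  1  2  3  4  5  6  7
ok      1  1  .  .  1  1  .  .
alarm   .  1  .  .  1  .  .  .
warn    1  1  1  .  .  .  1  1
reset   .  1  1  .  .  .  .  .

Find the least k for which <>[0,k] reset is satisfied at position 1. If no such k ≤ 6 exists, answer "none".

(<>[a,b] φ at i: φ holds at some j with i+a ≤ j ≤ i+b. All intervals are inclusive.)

Scan j = 1,2,… for reset:
  j=1: holds
First hit at j=1, so smallest k = 1-1 = 0.

0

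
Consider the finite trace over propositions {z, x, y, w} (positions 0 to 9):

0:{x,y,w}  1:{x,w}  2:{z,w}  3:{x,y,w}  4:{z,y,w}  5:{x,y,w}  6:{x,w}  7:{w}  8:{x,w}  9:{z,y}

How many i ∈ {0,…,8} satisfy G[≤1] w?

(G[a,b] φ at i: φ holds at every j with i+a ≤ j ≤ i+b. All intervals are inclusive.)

Evaluate at each i in [0,8]:
  i=0: ✓ (all of [0,1])
  i=1: ✓ (all of [1,2])
  i=2: ✓ (all of [2,3])
  i=3: ✓ (all of [3,4])
  i=4: ✓ (all of [4,5])
  i=5: ✓ (all of [5,6])
  i=6: ✓ (all of [6,7])
  i=7: ✓ (all of [7,8])
  i=8: ✗ (fails at j=9)
Positions where it holds: {0, 1, 2, 3, 4, 5, 6, 7} → 8.

8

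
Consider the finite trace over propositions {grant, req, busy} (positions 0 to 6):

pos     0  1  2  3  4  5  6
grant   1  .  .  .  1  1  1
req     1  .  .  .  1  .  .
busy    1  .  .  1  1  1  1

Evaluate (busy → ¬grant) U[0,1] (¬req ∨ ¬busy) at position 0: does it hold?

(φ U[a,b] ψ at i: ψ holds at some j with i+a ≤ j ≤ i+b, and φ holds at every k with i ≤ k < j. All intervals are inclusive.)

Need some j in [0,1] with (¬req ∨ ¬busy), and (busy → ¬grant) at every k in [0,j-1].
  j=0: (¬req ∨ ¬busy) false.
  j=1: (¬req ∨ ¬busy) holds, but (busy → ¬grant) fails at k=0 → not this j.
No j in the window works → until fails.

False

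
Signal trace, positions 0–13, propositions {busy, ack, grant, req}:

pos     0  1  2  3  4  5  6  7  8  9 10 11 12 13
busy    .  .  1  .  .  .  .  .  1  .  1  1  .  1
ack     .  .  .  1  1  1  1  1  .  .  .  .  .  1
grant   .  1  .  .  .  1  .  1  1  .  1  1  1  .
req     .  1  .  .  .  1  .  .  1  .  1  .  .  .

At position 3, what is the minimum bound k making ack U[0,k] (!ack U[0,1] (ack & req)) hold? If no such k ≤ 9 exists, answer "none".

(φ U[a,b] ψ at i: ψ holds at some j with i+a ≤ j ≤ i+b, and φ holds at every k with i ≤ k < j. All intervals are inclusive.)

2

Need earliest j ≥ 3 with (!ack U[0,1] (ack & req)), and ack at every k in [3,j-1].
  j=3: rhs fails.
  j=4: rhs fails.
  j=5: rhs holds; lhs holds on [3,4]. k = 2.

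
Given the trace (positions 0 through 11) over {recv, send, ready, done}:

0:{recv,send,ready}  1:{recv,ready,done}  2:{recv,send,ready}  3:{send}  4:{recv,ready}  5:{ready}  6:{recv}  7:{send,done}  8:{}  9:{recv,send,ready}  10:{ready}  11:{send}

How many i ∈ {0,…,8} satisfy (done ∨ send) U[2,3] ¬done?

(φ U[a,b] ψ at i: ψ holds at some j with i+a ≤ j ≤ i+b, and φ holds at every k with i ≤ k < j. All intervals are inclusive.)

3

Evaluate at each i in [0,8]:
  i=0: ✓ (rhs at j=2; lhs holds on [0,1])
  i=1: ✓ (rhs at j=3; lhs holds on [1,2])
  i=2: ✓ (rhs at j=4; lhs holds on [2,3])
  i=3: ✗ (lhs fails at k=4 before rhs at j=5)
  i=4: ✗ (lhs fails at k=4 before rhs at j=6)
  i=5: ✗ (lhs fails at k=5 before rhs at j=8)
  i=6: ✗ (lhs fails at k=6 before rhs at j=8)
  i=7: ✗ (lhs fails at k=8 before rhs at j=9)
  i=8: ✗ (lhs fails at k=8 before rhs at j=10)
Positions where it holds: {0, 1, 2} → 3.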